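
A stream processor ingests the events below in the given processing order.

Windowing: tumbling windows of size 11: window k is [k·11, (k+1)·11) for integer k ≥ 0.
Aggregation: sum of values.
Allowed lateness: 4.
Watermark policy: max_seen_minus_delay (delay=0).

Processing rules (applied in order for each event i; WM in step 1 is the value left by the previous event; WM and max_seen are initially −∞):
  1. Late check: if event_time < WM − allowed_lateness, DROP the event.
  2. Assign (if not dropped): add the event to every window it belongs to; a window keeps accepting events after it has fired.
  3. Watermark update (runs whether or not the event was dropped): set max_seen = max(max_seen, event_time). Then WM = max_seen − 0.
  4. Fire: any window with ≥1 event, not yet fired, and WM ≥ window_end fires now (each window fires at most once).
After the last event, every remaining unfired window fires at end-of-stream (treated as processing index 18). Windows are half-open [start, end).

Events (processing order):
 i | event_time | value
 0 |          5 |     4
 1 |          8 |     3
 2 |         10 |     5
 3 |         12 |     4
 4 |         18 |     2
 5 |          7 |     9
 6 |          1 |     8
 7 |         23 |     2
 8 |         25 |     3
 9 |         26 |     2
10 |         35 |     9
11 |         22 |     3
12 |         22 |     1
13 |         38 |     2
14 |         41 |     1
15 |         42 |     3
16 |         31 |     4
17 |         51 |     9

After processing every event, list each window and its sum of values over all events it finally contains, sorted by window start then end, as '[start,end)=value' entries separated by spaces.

[0,11)=12 [11,22)=6 [22,33)=7 [33,44)=15 [44,55)=9

i=0 t=5 v=4: → [0,11); WM=5
i=1 t=8 v=3: → [0,11); WM=8
i=2 t=10 v=5: → [0,11); WM=10
i=3 t=12 v=4: → [11,22); WM=12; [0,11) fires=12
i=4 t=18 v=2: → [11,22); WM=18
i=5 t=7 v=9: DROP (t<18-4); WM=18
i=6 t=1 v=8: DROP (t<18-4); WM=18
i=7 t=23 v=2: → [22,33); WM=23; [11,22) fires=6
i=8 t=25 v=3: → [22,33); WM=25
i=9 t=26 v=2: → [22,33); WM=26
i=10 t=35 v=9: → [33,44); WM=35; [22,33) fires=7
i=11 t=22 v=3: DROP (t<35-4); WM=35
i=12 t=22 v=1: DROP (t<35-4); WM=35
i=13 t=38 v=2: → [33,44); WM=38
i=14 t=41 v=1: → [33,44); WM=41
i=15 t=42 v=3: → [33,44); WM=42
i=16 t=31 v=4: DROP (t<42-4); WM=42
i=17 t=51 v=9: → [44,55); WM=51; [33,44) fires=15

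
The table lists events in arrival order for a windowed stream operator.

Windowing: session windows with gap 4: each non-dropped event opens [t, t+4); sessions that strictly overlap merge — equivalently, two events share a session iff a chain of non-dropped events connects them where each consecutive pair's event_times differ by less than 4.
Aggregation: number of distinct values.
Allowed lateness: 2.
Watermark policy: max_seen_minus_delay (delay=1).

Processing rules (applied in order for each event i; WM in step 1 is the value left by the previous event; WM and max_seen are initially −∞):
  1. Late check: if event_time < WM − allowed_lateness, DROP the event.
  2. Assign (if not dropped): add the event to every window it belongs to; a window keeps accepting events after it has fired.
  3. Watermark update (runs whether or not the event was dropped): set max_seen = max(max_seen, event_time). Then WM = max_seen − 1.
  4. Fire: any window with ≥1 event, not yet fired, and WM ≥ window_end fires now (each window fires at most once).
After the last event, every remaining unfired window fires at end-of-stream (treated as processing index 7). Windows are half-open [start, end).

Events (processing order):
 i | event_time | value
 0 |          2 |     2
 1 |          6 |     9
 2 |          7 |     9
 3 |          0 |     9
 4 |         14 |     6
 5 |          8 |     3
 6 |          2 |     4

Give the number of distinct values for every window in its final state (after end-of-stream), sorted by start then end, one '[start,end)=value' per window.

i=0 t=2 v=2: → [2,6); WM=1
i=1 t=6 v=9: → [6,10); WM=5
i=2 t=7 v=9: → [6,11); WM=6
i=3 t=0 v=9: DROP (t<6-2); WM=6
i=4 t=14 v=6: → [14,18); WM=13
i=5 t=8 v=3: DROP (t<13-2); WM=13
i=6 t=2 v=4: DROP (t<13-2); WM=13

[2,6)=1 [6,11)=1 [14,18)=1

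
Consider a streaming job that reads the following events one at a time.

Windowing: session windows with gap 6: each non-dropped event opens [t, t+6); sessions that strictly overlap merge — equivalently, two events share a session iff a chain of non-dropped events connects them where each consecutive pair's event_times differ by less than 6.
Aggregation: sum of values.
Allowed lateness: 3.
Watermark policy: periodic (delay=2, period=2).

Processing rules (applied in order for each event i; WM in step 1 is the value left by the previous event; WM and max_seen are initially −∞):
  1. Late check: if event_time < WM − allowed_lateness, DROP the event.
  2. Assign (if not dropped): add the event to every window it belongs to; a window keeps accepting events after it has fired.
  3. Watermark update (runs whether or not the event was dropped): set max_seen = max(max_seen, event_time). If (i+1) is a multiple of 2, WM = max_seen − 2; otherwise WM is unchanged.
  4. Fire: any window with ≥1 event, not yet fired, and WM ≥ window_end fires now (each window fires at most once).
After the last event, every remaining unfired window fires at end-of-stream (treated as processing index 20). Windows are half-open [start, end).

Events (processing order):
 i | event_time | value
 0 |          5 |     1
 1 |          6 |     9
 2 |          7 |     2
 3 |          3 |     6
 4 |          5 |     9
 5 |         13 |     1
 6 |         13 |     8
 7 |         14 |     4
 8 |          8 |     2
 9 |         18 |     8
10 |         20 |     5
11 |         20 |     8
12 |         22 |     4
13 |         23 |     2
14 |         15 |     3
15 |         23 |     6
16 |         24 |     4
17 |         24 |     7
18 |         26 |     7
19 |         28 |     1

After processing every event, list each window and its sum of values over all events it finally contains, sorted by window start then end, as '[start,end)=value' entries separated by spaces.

[3,13)=27 [13,34)=65

i=0 t=5 v=1: → [5,11); WM=−∞
i=1 t=6 v=9: → [5,12); WM=4
i=2 t=7 v=2: → [5,13); WM=4
i=3 t=3 v=6: → [3,13); WM=5
i=4 t=5 v=9: → [3,13); WM=5
i=5 t=13 v=1: → [13,19); WM=11
i=6 t=13 v=8: → [13,19); WM=11
i=7 t=14 v=4: → [13,20); WM=12
i=8 t=8 v=2: DROP (t<12-3); WM=12
i=9 t=18 v=8: → [13,24); WM=16
i=10 t=20 v=5: → [13,26); WM=16
i=11 t=20 v=8: → [13,26); WM=18
i=12 t=22 v=4: → [13,28); WM=18
i=13 t=23 v=2: → [13,29); WM=21
i=14 t=15 v=3: DROP (t<21-3); WM=21
i=15 t=23 v=6: → [13,29); WM=21
i=16 t=24 v=4: → [13,30); WM=21
i=17 t=24 v=7: → [13,30); WM=22
i=18 t=26 v=7: → [13,32); WM=22
i=19 t=28 v=1: → [13,34); WM=26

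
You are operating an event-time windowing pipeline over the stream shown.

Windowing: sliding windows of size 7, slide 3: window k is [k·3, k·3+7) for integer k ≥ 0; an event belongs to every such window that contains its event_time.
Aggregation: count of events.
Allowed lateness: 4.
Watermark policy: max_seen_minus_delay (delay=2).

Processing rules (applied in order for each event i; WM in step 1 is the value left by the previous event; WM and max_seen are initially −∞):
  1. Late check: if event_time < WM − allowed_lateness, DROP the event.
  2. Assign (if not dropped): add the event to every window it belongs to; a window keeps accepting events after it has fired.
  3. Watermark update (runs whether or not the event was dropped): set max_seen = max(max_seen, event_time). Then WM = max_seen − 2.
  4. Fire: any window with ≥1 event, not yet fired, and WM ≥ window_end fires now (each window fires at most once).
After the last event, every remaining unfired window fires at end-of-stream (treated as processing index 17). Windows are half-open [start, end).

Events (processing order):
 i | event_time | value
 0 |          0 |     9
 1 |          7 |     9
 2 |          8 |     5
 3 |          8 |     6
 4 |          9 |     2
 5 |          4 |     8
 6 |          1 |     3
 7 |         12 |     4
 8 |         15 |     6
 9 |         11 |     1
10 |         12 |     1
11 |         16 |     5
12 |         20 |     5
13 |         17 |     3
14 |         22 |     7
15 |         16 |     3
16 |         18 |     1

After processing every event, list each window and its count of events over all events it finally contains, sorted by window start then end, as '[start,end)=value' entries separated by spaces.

i=0 t=0 v=9: → [0,7); WM=-2
i=1 t=7 v=9: → [6,13),[3,10); WM=5
i=2 t=8 v=5: → [6,13),[3,10); WM=6
i=3 t=8 v=6: → [6,13),[3,10); WM=6
i=4 t=9 v=2: → [9,16),[6,13),[3,10); WM=7; [0,7) fires=1
i=5 t=4 v=8: → [3,10),[0,7); WM=7
i=6 t=1 v=3: DROP (t<7-4); WM=7
i=7 t=12 v=4: → [12,19),[9,16),[6,13); WM=10; [3,10) fires=5
i=8 t=15 v=6: → [15,22),[12,19),[9,16); WM=13; [6,13) fires=5
i=9 t=11 v=1: → [9,16),[6,13); WM=13
i=10 t=12 v=1: → [12,19),[9,16),[6,13); WM=13
i=11 t=16 v=5: → [15,22),[12,19); WM=14
i=12 t=20 v=5: → [18,25),[15,22); WM=18; [9,16) fires=5
i=13 t=17 v=3: → [15,22),[12,19); WM=18
i=14 t=22 v=7: → [21,28),[18,25); WM=20; [12,19) fires=5
i=15 t=16 v=3: → [15,22),[12,19); WM=20
i=16 t=18 v=1: → [18,25),[15,22),[12,19); WM=20

[0,7)=2 [3,10)=5 [6,13)=7 [9,16)=5 [12,19)=7 [15,22)=6 [18,25)=3 [21,28)=1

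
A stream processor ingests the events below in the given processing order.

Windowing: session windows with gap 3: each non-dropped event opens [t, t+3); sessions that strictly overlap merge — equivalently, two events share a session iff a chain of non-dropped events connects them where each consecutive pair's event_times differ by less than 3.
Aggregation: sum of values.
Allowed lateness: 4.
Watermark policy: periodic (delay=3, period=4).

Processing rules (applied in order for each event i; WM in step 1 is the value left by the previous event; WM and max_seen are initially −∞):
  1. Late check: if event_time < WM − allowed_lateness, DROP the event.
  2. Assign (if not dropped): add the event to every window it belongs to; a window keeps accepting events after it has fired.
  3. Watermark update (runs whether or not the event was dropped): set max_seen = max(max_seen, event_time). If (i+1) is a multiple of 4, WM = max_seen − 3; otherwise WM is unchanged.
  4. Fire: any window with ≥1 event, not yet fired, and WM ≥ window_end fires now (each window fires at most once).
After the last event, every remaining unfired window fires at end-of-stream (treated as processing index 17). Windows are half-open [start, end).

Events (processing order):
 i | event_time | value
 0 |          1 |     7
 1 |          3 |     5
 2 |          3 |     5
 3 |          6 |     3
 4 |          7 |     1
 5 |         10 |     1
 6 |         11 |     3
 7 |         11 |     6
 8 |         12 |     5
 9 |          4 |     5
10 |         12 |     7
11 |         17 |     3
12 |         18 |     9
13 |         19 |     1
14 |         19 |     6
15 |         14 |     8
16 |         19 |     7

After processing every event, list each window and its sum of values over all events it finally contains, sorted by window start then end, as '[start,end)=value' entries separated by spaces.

[1,10)=26 [10,17)=30 [17,22)=26

i=0 t=1 v=7: → [1,4); WM=−∞
i=1 t=3 v=5: → [1,6); WM=−∞
i=2 t=3 v=5: → [1,6); WM=−∞
i=3 t=6 v=3: → [6,9); WM=3
i=4 t=7 v=1: → [6,10); WM=3
i=5 t=10 v=1: → [10,13); WM=3
i=6 t=11 v=3: → [10,14); WM=3
i=7 t=11 v=6: → [10,14); WM=8
i=8 t=12 v=5: → [10,15); WM=8
i=9 t=4 v=5: → [1,10); WM=8
i=10 t=12 v=7: → [10,15); WM=8
i=11 t=17 v=3: → [17,20); WM=14
i=12 t=18 v=9: → [17,21); WM=14
i=13 t=19 v=1: → [17,22); WM=14
i=14 t=19 v=6: → [17,22); WM=14
i=15 t=14 v=8: → [10,17); WM=16
i=16 t=19 v=7: → [17,22); WM=16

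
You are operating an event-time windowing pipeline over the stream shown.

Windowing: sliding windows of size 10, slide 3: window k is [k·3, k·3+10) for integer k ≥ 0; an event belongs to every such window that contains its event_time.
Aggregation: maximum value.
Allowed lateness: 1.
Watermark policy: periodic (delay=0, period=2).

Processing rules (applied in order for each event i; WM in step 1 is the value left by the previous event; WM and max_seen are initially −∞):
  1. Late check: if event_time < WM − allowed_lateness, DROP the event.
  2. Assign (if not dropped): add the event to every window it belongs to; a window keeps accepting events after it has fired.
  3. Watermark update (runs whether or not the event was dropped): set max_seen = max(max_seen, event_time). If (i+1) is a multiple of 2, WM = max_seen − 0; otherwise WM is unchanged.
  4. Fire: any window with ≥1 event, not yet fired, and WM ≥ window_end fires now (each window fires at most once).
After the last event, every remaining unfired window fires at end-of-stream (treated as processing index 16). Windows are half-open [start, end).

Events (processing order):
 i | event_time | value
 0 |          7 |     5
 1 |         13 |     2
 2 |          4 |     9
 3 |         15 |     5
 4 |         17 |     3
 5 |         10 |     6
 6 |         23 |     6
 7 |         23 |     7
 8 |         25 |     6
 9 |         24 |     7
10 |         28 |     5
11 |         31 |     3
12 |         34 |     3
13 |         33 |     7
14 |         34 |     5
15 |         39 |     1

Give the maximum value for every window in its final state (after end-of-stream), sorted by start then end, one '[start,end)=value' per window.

i=0 t=7 v=5: → [6,16),[3,13),[0,10); WM=−∞
i=1 t=13 v=2: → [12,22),[9,19),[6,16); WM=13; [0,10) fires=5 [3,13) fires=5
i=2 t=4 v=9: DROP (t<13-1); WM=13
i=3 t=15 v=5: → [15,25),[12,22),[9,19),[6,16); WM=15
i=4 t=17 v=3: → [15,25),[12,22),[9,19); WM=15
i=5 t=10 v=6: DROP (t<15-1); WM=17; [6,16) fires=5
i=6 t=23 v=6: → [21,31),[18,28),[15,25); WM=17
i=7 t=23 v=7: → [21,31),[18,28),[15,25); WM=23; [9,19) fires=5 [12,22) fires=5
i=8 t=25 v=6: → [24,34),[21,31),[18,28); WM=23
i=9 t=24 v=7: → [24,34),[21,31),[18,28),[15,25); WM=25; [15,25) fires=7
i=10 t=28 v=5: → [27,37),[24,34),[21,31); WM=25
i=11 t=31 v=3: → [30,40),[27,37),[24,34); WM=31; [18,28) fires=7 [21,31) fires=7
i=12 t=34 v=3: → [33,43),[30,40),[27,37); WM=31
i=13 t=33 v=7: → [33,43),[30,40),[27,37),[24,34); WM=34; [24,34) fires=7
i=14 t=34 v=5: → [33,43),[30,40),[27,37); WM=34
i=15 t=39 v=1: → [39,49),[36,46),[33,43),[30,40); WM=39; [27,37) fires=7

[0,10)=5 [3,13)=5 [6,16)=5 [9,19)=5 [12,22)=5 [15,25)=7 [18,28)=7 [21,31)=7 [24,34)=7 [27,37)=7 [30,40)=7 [33,43)=7 [36,46)=1 [39,49)=1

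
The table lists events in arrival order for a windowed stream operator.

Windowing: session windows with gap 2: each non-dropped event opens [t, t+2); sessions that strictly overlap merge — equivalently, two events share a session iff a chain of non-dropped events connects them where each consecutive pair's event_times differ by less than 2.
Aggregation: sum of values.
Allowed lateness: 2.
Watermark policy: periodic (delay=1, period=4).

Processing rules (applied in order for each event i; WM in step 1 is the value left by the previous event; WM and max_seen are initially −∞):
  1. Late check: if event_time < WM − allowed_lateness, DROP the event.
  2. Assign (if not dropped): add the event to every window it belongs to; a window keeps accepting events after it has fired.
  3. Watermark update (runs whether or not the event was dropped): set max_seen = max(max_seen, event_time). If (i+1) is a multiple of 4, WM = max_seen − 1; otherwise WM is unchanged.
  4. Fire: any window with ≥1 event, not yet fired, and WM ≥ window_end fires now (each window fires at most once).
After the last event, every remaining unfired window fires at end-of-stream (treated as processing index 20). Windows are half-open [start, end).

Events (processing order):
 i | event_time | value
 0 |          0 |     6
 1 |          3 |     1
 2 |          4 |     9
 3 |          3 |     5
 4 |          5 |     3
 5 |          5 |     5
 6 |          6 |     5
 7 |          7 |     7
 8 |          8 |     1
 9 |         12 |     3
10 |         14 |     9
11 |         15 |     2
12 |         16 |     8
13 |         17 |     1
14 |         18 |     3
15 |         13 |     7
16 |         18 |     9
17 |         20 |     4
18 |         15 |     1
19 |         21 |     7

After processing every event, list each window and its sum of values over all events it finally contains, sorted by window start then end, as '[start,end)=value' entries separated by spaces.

i=0 t=0 v=6: → [0,2); WM=−∞
i=1 t=3 v=1: → [3,5); WM=−∞
i=2 t=4 v=9: → [3,6); WM=−∞
i=3 t=3 v=5: → [3,6); WM=3
i=4 t=5 v=3: → [3,7); WM=3
i=5 t=5 v=5: → [3,7); WM=3
i=6 t=6 v=5: → [3,8); WM=3
i=7 t=7 v=7: → [3,9); WM=6
i=8 t=8 v=1: → [3,10); WM=6
i=9 t=12 v=3: → [12,14); WM=6
i=10 t=14 v=9: → [14,16); WM=6
i=11 t=15 v=2: → [14,17); WM=14
i=12 t=16 v=8: → [14,18); WM=14
i=13 t=17 v=1: → [14,19); WM=14
i=14 t=18 v=3: → [14,20); WM=14
i=15 t=13 v=7: → [12,20); WM=17
i=16 t=18 v=9: → [12,20); WM=17
i=17 t=20 v=4: → [20,22); WM=17
i=18 t=15 v=1: → [12,20); WM=17
i=19 t=21 v=7: → [20,23); WM=20

[0,2)=6 [3,10)=36 [12,20)=43 [20,23)=11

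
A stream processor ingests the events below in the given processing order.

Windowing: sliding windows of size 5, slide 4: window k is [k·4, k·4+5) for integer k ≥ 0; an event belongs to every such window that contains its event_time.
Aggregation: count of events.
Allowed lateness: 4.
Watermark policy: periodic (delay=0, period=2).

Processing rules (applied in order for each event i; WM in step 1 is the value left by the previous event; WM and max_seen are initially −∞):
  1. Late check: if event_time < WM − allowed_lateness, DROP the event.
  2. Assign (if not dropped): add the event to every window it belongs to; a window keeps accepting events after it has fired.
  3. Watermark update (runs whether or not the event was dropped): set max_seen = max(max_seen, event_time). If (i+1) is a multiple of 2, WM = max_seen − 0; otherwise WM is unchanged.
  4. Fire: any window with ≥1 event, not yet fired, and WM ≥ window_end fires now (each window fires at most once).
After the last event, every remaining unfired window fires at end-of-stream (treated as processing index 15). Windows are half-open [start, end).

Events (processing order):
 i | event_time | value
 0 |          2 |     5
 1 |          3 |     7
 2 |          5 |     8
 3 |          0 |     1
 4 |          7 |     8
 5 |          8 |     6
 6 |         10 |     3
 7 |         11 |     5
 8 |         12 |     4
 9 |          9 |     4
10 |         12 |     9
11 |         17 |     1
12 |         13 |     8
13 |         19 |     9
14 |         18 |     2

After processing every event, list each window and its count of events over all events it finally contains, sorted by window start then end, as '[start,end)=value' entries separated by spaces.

[0,5)=3 [4,9)=3 [8,13)=6 [12,17)=3 [16,21)=3

i=0 t=2 v=5: → [0,5); WM=−∞
i=1 t=3 v=7: → [0,5); WM=3
i=2 t=5 v=8: → [4,9); WM=3
i=3 t=0 v=1: → [0,5); WM=5; [0,5) fires=3
i=4 t=7 v=8: → [4,9); WM=5
i=5 t=8 v=6: → [8,13),[4,9); WM=8
i=6 t=10 v=3: → [8,13); WM=8
i=7 t=11 v=5: → [8,13); WM=11; [4,9) fires=3
i=8 t=12 v=4: → [12,17),[8,13); WM=11
i=9 t=9 v=4: → [8,13); WM=12
i=10 t=12 v=9: → [12,17),[8,13); WM=12
i=11 t=17 v=1: → [16,21); WM=17; [8,13) fires=6 [12,17) fires=2
i=12 t=13 v=8: → [12,17); WM=17
i=13 t=19 v=9: → [16,21); WM=19
i=14 t=18 v=2: → [16,21); WM=19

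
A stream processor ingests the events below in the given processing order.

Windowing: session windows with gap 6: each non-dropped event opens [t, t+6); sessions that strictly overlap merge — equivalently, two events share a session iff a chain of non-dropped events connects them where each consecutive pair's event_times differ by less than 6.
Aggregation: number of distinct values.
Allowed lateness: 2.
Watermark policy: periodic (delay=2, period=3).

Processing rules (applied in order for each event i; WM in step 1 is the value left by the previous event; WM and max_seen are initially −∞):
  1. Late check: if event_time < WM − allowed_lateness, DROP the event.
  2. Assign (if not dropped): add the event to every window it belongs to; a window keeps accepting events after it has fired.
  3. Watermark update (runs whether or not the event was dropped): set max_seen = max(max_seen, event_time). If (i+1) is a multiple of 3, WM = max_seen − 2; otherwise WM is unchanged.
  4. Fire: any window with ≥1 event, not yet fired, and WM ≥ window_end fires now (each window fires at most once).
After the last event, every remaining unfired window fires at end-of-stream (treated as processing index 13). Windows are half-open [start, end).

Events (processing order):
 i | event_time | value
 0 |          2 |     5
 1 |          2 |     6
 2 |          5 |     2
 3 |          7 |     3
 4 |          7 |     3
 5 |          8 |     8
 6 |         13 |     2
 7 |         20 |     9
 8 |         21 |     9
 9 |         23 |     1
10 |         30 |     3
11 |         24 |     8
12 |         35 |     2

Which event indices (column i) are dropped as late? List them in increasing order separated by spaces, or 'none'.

none

i=0 t=2 v=5: → [2,8); WM=−∞
i=1 t=2 v=6: → [2,8); WM=−∞
i=2 t=5 v=2: → [2,11); WM=3
i=3 t=7 v=3: → [2,13); WM=3
i=4 t=7 v=3: → [2,13); WM=3
i=5 t=8 v=8: → [2,14); WM=6
i=6 t=13 v=2: → [2,19); WM=6
i=7 t=20 v=9: → [20,26); WM=6
i=8 t=21 v=9: → [20,27); WM=19
i=9 t=23 v=1: → [20,29); WM=19
i=10 t=30 v=3: → [30,36); WM=19
i=11 t=24 v=8: → [20,30); WM=28
i=12 t=35 v=2: → [30,41); WM=28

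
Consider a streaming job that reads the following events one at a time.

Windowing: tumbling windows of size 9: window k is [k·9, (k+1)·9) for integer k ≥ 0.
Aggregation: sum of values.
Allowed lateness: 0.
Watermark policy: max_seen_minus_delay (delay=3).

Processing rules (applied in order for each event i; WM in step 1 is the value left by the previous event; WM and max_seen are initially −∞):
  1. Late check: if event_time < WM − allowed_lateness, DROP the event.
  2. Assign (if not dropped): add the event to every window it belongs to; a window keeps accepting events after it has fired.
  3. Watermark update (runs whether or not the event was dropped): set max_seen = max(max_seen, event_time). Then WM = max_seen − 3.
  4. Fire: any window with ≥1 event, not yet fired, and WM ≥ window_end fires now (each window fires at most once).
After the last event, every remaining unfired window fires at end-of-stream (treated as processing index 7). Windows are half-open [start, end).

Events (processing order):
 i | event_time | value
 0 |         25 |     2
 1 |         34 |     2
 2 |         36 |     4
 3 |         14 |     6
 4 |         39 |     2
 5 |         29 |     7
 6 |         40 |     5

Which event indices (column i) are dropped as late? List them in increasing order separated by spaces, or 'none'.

3 5

i=0 t=25 v=2: → [18,27); WM=22
i=1 t=34 v=2: → [27,36); WM=31; [18,27) fires=2
i=2 t=36 v=4: → [36,45); WM=33
i=3 t=14 v=6: DROP (t<33-0); WM=33
i=4 t=39 v=2: → [36,45); WM=36; [27,36) fires=2
i=5 t=29 v=7: DROP (t<36-0); WM=36
i=6 t=40 v=5: → [36,45); WM=37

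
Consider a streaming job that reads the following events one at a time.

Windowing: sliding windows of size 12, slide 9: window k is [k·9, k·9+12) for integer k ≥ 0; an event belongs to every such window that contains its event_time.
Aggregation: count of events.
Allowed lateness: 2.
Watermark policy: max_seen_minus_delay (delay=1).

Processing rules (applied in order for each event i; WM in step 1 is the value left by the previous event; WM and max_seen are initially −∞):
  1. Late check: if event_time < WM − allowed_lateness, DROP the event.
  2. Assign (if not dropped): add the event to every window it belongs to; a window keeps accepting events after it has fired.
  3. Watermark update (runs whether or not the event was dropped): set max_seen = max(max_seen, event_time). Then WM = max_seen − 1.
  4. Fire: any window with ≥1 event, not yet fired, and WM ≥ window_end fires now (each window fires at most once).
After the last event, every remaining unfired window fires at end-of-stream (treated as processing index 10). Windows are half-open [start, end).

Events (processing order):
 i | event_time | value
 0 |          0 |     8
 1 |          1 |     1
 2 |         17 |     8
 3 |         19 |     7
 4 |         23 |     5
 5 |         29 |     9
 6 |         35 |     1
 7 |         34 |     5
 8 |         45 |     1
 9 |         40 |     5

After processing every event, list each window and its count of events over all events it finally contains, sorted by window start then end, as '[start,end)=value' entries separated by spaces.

i=0 t=0 v=8: → [0,12); WM=-1
i=1 t=1 v=1: → [0,12); WM=0
i=2 t=17 v=8: → [9,21); WM=16; [0,12) fires=2
i=3 t=19 v=7: → [18,30),[9,21); WM=18
i=4 t=23 v=5: → [18,30); WM=22; [9,21) fires=2
i=5 t=29 v=9: → [27,39),[18,30); WM=28
i=6 t=35 v=1: → [27,39); WM=34; [18,30) fires=3
i=7 t=34 v=5: → [27,39); WM=34
i=8 t=45 v=1: → [45,57),[36,48); WM=44; [27,39) fires=3
i=9 t=40 v=5: DROP (t<44-2); WM=44

[0,12)=2 [9,21)=2 [18,30)=3 [27,39)=3 [36,48)=1 [45,57)=1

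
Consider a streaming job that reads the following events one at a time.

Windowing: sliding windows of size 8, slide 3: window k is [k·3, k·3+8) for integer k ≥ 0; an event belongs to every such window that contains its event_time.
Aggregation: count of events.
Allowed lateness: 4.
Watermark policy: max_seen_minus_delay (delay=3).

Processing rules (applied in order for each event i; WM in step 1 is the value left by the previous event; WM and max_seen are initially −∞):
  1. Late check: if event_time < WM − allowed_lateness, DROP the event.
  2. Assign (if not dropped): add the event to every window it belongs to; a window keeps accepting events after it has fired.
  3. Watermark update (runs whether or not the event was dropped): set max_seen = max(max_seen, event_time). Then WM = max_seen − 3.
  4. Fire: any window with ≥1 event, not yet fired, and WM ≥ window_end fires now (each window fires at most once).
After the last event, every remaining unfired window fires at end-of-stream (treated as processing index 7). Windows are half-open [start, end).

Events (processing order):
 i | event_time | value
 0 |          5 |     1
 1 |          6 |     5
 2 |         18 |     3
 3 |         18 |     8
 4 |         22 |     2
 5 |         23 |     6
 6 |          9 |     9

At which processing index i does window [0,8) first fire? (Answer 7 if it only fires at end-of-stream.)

2

i=0 t=5 v=1: → [3,11),[0,8); WM=2
i=1 t=6 v=5: → [6,14),[3,11),[0,8); WM=3
i=2 t=18 v=3: → [18,26),[15,23),[12,20); WM=15; [0,8) fires=2 [3,11) fires=2 [6,14) fires=1
i=3 t=18 v=8: → [18,26),[15,23),[12,20); WM=15
i=4 t=22 v=2: → [21,29),[18,26),[15,23); WM=19
i=5 t=23 v=6: → [21,29),[18,26); WM=20; [12,20) fires=2
i=6 t=9 v=9: DROP (t<20-4); WM=20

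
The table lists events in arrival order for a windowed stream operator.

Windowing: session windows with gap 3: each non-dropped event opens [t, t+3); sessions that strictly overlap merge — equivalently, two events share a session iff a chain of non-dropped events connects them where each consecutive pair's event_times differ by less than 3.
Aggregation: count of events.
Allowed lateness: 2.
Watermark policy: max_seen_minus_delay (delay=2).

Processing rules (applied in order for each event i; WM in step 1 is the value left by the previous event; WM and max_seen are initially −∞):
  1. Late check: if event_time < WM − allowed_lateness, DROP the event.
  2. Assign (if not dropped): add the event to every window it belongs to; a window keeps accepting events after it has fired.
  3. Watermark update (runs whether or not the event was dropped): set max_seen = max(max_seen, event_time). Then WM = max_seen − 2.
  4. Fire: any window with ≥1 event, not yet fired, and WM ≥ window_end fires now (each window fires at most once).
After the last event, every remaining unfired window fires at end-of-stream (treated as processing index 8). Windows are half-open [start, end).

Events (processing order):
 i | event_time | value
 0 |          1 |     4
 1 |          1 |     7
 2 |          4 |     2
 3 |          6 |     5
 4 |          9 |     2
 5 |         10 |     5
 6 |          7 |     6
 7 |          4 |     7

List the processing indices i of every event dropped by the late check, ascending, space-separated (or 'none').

7

i=0 t=1 v=4: → [1,4); WM=-1
i=1 t=1 v=7: → [1,4); WM=-1
i=2 t=4 v=2: → [4,7); WM=2
i=3 t=6 v=5: → [4,9); WM=4
i=4 t=9 v=2: → [9,12); WM=7
i=5 t=10 v=5: → [9,13); WM=8
i=6 t=7 v=6: → [4,13); WM=8
i=7 t=4 v=7: DROP (t<8-2); WM=8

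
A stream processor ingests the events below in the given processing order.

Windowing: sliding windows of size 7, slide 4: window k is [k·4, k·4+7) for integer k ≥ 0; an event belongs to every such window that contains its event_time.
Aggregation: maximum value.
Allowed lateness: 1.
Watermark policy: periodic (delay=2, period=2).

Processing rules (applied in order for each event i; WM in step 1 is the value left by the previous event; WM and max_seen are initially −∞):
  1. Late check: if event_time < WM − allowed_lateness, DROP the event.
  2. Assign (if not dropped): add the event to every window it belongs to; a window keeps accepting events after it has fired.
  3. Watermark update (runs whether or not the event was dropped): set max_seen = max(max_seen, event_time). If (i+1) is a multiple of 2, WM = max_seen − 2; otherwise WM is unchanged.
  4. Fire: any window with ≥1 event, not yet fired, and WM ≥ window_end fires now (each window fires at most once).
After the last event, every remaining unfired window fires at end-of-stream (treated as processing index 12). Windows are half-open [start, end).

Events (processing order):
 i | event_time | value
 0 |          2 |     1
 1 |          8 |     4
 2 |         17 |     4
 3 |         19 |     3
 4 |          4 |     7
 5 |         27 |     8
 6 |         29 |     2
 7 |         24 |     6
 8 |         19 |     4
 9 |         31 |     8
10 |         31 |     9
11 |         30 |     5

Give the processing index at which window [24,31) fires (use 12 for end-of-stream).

i=0 t=2 v=1: → [0,7); WM=−∞
i=1 t=8 v=4: → [8,15),[4,11); WM=6
i=2 t=17 v=4: → [16,23),[12,19); WM=6
i=3 t=19 v=3: → [16,23); WM=17; [0,7) fires=1 [4,11) fires=4 [8,15) fires=4
i=4 t=4 v=7: DROP (t<17-1); WM=17
i=5 t=27 v=8: → [24,31); WM=25; [12,19) fires=4 [16,23) fires=4
i=6 t=29 v=2: → [28,35),[24,31); WM=25
i=7 t=24 v=6: → [24,31),[20,27); WM=27; [20,27) fires=6
i=8 t=19 v=4: DROP (t<27-1); WM=27
i=9 t=31 v=8: → [28,35); WM=29
i=10 t=31 v=9: → [28,35); WM=29
i=11 t=30 v=5: → [28,35),[24,31); WM=29

12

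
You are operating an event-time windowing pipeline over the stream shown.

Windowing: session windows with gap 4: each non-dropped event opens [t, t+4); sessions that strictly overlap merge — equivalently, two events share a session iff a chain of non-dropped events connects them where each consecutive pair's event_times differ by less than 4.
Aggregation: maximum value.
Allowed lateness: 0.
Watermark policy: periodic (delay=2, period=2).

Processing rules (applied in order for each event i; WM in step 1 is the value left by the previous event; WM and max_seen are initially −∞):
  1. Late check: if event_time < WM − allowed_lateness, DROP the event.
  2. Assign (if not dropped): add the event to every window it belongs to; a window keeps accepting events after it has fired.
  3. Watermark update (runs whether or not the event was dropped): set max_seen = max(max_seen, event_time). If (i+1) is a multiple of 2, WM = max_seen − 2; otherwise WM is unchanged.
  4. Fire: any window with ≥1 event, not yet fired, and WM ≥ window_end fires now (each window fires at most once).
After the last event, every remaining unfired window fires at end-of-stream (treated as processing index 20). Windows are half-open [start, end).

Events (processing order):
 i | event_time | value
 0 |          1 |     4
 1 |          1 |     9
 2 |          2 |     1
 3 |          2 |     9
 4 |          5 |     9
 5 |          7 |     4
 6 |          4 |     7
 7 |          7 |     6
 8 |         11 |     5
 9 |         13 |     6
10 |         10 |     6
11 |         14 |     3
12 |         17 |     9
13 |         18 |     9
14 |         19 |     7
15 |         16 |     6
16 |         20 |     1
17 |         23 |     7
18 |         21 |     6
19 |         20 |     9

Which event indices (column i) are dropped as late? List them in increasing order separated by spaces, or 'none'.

i=0 t=1 v=4: → [1,5); WM=−∞
i=1 t=1 v=9: → [1,5); WM=-1
i=2 t=2 v=1: → [1,6); WM=-1
i=3 t=2 v=9: → [1,6); WM=0
i=4 t=5 v=9: → [1,9); WM=0
i=5 t=7 v=4: → [1,11); WM=5
i=6 t=4 v=7: DROP (t<5-0); WM=5
i=7 t=7 v=6: → [1,11); WM=5
i=8 t=11 v=5: → [11,15); WM=5
i=9 t=13 v=6: → [11,17); WM=11
i=10 t=10 v=6: DROP (t<11-0); WM=11
i=11 t=14 v=3: → [11,18); WM=12
i=12 t=17 v=9: → [11,21); WM=12
i=13 t=18 v=9: → [11,22); WM=16
i=14 t=19 v=7: → [11,23); WM=16
i=15 t=16 v=6: → [11,23); WM=17
i=16 t=20 v=1: → [11,24); WM=17
i=17 t=23 v=7: → [11,27); WM=21
i=18 t=21 v=6: → [11,27); WM=21
i=19 t=20 v=9: DROP (t<21-0); WM=21

6 10 19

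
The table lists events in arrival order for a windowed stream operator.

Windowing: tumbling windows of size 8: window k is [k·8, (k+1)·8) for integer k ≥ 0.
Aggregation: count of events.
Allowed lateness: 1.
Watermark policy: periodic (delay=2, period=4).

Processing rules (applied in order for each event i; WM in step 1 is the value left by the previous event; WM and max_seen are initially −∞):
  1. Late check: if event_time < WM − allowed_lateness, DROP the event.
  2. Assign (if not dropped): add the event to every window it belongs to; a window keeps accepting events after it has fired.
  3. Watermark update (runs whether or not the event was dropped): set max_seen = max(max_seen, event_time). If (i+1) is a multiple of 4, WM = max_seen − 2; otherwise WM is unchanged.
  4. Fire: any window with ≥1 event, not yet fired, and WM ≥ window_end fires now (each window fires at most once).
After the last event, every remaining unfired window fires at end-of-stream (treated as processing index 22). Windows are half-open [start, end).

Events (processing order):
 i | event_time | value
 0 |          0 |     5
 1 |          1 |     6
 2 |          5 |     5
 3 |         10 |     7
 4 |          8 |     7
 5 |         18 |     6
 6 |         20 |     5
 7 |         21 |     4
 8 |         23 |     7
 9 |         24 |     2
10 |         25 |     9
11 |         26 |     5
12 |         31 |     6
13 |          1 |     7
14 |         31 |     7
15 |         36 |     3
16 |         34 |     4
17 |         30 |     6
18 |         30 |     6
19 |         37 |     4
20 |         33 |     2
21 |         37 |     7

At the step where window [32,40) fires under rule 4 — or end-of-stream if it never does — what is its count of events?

i=0 t=0 v=5: → [0,8); WM=−∞
i=1 t=1 v=6: → [0,8); WM=−∞
i=2 t=5 v=5: → [0,8); WM=−∞
i=3 t=10 v=7: → [8,16); WM=8; [0,8) fires=3
i=4 t=8 v=7: → [8,16); WM=8
i=5 t=18 v=6: → [16,24); WM=8
i=6 t=20 v=5: → [16,24); WM=8
i=7 t=21 v=4: → [16,24); WM=19; [8,16) fires=2
i=8 t=23 v=7: → [16,24); WM=19
i=9 t=24 v=2: → [24,32); WM=19
i=10 t=25 v=9: → [24,32); WM=19
i=11 t=26 v=5: → [24,32); WM=24; [16,24) fires=4
i=12 t=31 v=6: → [24,32); WM=24
i=13 t=1 v=7: DROP (t<24-1); WM=24
i=14 t=31 v=7: → [24,32); WM=24
i=15 t=36 v=3: → [32,40); WM=34; [24,32) fires=5
i=16 t=34 v=4: → [32,40); WM=34
i=17 t=30 v=6: DROP (t<34-1); WM=34
i=18 t=30 v=6: DROP (t<34-1); WM=34
i=19 t=37 v=4: → [32,40); WM=35
i=20 t=33 v=2: DROP (t<35-1); WM=35
i=21 t=37 v=7: → [32,40); WM=35

4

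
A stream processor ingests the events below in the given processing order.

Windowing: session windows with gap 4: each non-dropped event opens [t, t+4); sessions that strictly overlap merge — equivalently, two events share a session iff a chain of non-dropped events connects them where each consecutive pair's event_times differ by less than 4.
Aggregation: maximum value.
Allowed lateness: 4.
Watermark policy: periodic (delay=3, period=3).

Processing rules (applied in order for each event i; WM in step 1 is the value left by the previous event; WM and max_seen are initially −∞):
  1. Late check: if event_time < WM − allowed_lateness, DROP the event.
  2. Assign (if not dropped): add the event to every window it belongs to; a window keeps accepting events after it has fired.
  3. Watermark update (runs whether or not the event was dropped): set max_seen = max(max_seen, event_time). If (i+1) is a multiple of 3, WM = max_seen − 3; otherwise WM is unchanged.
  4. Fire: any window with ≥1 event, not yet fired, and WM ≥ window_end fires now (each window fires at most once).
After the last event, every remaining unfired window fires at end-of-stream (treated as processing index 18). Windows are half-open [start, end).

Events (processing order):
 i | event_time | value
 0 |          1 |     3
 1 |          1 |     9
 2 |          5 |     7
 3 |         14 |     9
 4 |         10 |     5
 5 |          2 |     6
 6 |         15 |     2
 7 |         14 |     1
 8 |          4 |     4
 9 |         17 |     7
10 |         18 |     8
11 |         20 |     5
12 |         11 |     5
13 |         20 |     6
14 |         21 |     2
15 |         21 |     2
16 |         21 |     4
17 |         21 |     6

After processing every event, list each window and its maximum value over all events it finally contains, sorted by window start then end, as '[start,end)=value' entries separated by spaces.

i=0 t=1 v=3: → [1,5); WM=−∞
i=1 t=1 v=9: → [1,5); WM=−∞
i=2 t=5 v=7: → [5,9); WM=2
i=3 t=14 v=9: → [14,18); WM=2
i=4 t=10 v=5: → [10,14); WM=2
i=5 t=2 v=6: → [1,9); WM=11
i=6 t=15 v=2: → [14,19); WM=11
i=7 t=14 v=1: → [14,19); WM=11
i=8 t=4 v=4: DROP (t<11-4); WM=12
i=9 t=17 v=7: → [14,21); WM=12
i=10 t=18 v=8: → [14,22); WM=12
i=11 t=20 v=5: → [14,24); WM=17
i=12 t=11 v=5: DROP (t<17-4); WM=17
i=13 t=20 v=6: → [14,24); WM=17
i=14 t=21 v=2: → [14,25); WM=18
i=15 t=21 v=2: → [14,25); WM=18
i=16 t=21 v=4: → [14,25); WM=18
i=17 t=21 v=6: → [14,25); WM=18

[1,9)=9 [10,14)=5 [14,25)=9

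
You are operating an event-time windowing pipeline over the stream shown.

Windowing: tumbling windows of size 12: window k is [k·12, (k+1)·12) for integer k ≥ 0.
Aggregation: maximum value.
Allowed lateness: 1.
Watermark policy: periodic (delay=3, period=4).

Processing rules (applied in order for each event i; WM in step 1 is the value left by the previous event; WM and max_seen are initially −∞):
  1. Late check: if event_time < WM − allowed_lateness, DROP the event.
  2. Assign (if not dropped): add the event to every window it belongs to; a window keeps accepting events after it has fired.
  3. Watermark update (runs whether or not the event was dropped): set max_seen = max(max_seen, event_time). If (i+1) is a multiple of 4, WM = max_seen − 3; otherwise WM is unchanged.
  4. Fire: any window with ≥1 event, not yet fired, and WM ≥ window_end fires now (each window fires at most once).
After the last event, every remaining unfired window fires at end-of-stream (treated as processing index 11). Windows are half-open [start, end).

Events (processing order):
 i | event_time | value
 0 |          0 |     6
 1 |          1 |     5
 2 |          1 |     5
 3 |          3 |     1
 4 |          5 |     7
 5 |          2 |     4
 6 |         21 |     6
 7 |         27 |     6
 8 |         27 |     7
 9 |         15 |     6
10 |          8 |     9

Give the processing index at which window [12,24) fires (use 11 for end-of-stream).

i=0 t=0 v=6: → [0,12); WM=−∞
i=1 t=1 v=5: → [0,12); WM=−∞
i=2 t=1 v=5: → [0,12); WM=−∞
i=3 t=3 v=1: → [0,12); WM=0
i=4 t=5 v=7: → [0,12); WM=0
i=5 t=2 v=4: → [0,12); WM=0
i=6 t=21 v=6: → [12,24); WM=0
i=7 t=27 v=6: → [24,36); WM=24; [0,12) fires=7 [12,24) fires=6
i=8 t=27 v=7: → [24,36); WM=24
i=9 t=15 v=6: DROP (t<24-1); WM=24
i=10 t=8 v=9: DROP (t<24-1); WM=24

7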